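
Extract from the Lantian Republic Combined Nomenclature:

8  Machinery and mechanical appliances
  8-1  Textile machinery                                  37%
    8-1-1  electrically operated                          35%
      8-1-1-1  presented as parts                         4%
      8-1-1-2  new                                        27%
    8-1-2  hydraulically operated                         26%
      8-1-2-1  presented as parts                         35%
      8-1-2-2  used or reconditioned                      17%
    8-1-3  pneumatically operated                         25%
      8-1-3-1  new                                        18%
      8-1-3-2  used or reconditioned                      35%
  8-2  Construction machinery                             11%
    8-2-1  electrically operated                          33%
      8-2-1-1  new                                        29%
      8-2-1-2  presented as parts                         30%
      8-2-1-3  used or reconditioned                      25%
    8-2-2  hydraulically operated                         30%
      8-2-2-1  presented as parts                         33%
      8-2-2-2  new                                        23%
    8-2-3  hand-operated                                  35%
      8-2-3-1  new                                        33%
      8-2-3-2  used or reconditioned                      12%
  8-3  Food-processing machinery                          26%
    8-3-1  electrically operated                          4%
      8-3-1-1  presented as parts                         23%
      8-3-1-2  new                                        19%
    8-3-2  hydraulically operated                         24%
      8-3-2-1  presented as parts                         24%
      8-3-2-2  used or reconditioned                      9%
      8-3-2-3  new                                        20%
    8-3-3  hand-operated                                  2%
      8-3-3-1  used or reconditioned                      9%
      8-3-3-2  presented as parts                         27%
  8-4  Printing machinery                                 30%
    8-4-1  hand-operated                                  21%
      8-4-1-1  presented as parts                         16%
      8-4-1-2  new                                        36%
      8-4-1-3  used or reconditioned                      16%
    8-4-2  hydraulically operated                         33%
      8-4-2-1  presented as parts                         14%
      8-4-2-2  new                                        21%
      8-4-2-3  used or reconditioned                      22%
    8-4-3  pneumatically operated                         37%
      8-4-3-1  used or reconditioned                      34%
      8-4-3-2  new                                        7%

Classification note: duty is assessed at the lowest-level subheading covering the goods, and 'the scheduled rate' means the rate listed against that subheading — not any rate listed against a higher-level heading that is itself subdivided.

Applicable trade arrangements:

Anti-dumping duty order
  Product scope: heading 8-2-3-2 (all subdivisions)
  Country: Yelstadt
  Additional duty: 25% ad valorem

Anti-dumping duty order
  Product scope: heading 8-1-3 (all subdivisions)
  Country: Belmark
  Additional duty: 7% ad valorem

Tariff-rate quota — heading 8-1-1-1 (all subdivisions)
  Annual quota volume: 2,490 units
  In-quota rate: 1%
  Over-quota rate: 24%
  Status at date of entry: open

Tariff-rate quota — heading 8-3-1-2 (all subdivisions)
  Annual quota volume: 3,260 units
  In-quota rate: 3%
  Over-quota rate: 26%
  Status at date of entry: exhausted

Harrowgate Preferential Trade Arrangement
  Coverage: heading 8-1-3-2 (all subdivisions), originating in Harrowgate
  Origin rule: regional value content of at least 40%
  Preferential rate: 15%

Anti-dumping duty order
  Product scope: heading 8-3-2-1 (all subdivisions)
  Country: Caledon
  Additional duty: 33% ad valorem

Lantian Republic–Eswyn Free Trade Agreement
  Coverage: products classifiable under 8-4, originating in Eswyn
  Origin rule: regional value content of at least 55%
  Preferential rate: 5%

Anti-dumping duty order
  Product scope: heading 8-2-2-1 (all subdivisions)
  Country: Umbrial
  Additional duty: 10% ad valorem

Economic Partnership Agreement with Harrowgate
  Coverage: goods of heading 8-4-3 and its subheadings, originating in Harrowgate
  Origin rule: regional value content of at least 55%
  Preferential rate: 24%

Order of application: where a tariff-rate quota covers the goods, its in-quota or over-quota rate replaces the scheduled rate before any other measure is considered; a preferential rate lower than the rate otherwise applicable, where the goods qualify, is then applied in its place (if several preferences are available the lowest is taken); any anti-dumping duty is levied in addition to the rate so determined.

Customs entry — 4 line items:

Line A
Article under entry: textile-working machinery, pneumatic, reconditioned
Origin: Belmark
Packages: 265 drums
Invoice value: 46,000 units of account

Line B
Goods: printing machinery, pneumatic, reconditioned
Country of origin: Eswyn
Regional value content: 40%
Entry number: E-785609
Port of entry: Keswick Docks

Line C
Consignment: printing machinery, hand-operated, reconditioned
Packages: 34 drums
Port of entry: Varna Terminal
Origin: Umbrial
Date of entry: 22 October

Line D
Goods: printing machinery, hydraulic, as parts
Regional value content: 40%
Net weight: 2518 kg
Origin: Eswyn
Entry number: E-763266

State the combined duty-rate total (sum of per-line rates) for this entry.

106%

Line A: textile-working → 8-1; pneumatic → 8-1-3; reconditioned → 8-1-3-2. Scheduled 35%. anti-dumping (Belmark, 8-1-3): +7%; total 35% + 7% = 42%. → 42%.
Line B: printing → 8-4; pneumatic → 8-4-3; reconditioned → 8-4-3-1. Scheduled 34%. Eswyn agreement on 8-4: RVC < 55%. → 34%.
Line C: printing → 8-4; hand-operated → 8-4-1; reconditioned → 8-4-1-3. Scheduled 16%. No special measure applies. → 16%.
Line D: printing → 8-4; hydraulic → 8-4-2; as parts → 8-4-2-1. Scheduled 14%. Eswyn agreement on 8-4: RVC < 55%. → 14%.
Sum: 42% + 34% + 16% + 14% = 106%.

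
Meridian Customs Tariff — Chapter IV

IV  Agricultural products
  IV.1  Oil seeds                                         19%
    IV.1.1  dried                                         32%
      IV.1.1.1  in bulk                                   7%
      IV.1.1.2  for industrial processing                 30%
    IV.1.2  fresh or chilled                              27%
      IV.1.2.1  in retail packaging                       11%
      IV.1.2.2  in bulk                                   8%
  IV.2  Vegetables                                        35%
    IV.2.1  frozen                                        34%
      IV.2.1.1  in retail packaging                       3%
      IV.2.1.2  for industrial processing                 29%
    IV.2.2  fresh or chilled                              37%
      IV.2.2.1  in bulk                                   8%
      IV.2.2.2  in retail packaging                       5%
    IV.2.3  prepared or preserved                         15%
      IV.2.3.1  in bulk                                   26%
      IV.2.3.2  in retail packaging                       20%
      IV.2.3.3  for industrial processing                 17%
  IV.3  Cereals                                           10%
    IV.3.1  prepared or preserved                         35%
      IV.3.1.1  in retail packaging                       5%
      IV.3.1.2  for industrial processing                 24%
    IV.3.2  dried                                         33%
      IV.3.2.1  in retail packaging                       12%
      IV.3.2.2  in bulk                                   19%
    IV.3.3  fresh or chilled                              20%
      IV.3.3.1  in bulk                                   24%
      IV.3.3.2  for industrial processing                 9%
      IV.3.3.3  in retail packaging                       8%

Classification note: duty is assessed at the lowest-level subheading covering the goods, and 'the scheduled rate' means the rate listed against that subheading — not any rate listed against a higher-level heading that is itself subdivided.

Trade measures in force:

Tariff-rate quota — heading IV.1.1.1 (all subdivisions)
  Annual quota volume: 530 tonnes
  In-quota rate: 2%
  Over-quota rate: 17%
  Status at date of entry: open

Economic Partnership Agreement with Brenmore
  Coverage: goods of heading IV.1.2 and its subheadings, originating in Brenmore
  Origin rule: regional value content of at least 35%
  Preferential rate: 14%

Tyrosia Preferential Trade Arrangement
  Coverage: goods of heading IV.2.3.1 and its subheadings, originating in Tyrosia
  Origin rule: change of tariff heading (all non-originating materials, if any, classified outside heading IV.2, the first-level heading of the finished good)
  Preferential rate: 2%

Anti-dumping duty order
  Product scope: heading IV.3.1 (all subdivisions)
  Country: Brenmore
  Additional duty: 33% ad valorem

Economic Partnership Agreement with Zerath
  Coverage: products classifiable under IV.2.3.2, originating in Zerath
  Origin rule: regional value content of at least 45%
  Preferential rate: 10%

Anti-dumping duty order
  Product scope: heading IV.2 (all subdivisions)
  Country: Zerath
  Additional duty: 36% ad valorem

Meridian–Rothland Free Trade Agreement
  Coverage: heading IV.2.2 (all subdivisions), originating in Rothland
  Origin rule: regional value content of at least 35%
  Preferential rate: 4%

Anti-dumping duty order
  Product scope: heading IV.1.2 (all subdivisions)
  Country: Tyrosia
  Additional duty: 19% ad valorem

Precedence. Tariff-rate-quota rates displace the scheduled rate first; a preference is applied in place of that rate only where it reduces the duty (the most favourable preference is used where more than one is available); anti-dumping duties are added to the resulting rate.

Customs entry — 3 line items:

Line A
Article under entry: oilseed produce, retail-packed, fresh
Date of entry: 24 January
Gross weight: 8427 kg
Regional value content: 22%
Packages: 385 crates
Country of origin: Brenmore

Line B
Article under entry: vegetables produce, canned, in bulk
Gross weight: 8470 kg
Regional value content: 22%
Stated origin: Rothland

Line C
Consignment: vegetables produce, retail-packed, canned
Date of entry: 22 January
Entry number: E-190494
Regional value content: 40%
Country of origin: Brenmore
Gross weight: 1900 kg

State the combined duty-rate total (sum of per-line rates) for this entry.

57%

Line A: oilseed → IV.1; fresh → IV.1.2; retail-packed → IV.1.2.1. Scheduled 11%. Brenmore agreement on IV.1.2: RVC < 35%. → 11%.
Line B: vegetables → IV.2; canned → IV.2.3; in bulk → IV.2.3.1. Scheduled 26%. Rothland agreement on IV.2.2: IV.2.3.1 not covered. → 26%.
Line C: vegetables → IV.2; canned → IV.2.3; retail-packed → IV.2.3.2. Scheduled 20%. Brenmore agreement on IV.1.2: IV.2.3.2 not covered. → 20%.
Sum: 11% + 26% + 20% = 57%.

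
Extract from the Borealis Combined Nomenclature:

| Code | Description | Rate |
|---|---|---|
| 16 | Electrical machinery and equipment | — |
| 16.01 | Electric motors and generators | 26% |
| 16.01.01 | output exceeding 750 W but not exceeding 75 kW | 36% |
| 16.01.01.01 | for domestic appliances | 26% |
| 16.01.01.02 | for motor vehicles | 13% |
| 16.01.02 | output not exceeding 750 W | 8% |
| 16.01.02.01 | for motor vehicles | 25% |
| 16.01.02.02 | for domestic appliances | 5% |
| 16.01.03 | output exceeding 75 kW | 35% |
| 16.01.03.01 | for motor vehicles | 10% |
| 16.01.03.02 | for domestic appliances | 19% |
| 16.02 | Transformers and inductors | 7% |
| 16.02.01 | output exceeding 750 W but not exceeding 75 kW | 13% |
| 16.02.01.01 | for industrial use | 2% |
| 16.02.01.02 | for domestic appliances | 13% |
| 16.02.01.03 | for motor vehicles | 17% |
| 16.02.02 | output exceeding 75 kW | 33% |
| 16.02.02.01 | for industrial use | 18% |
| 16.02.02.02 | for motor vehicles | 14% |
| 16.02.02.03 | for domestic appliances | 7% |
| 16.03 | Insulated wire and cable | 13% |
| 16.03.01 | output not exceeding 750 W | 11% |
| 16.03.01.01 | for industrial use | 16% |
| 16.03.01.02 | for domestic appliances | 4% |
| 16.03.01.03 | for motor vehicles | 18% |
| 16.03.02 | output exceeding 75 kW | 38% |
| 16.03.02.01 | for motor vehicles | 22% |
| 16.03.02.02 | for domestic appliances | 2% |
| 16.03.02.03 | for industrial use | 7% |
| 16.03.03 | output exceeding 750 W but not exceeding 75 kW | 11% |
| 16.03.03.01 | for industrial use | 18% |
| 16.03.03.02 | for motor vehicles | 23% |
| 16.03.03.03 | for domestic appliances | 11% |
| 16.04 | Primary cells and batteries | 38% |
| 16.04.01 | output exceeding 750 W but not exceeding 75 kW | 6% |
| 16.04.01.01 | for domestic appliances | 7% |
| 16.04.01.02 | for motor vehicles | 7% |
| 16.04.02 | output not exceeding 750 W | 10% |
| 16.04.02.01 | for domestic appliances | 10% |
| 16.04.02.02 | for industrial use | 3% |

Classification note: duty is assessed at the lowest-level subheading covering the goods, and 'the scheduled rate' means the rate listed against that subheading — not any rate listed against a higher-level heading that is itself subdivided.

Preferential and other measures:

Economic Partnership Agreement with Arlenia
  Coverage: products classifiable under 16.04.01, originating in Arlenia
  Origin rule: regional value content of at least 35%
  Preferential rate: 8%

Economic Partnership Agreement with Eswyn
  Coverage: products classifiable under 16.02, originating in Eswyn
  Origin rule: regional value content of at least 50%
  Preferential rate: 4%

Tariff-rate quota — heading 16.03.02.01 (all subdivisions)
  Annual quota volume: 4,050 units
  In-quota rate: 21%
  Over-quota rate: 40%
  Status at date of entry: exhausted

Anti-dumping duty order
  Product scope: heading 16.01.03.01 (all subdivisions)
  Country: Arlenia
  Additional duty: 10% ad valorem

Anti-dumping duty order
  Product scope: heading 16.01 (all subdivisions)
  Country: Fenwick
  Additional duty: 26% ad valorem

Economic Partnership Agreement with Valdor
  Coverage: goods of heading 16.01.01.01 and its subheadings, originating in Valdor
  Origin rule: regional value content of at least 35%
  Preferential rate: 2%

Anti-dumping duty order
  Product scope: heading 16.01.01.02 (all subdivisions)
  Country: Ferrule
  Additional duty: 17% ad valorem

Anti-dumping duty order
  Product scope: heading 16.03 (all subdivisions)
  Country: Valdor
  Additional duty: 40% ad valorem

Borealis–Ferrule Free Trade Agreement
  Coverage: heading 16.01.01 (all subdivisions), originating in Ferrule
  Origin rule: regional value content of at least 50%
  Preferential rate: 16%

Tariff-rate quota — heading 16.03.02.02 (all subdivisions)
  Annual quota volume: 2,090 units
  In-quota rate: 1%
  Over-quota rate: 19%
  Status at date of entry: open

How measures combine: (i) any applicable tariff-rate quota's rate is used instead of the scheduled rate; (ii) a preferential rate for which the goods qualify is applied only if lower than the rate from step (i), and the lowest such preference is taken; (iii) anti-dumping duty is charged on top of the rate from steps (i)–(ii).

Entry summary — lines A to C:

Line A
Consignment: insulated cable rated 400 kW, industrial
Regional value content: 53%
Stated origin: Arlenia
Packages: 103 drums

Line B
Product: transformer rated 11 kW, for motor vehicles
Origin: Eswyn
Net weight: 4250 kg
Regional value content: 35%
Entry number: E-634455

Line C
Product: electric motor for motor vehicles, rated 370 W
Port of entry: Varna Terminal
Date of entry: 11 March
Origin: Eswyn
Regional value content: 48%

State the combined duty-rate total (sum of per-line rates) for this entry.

Line A: insulated cable → 16.03; rated 400 kW → 16.03.02; industrial → 16.03.02.03. Scheduled 7%. Arlenia agreement on 16.04.01: 16.03.02.03 not covered. → 7%.
Line B: transformer → 16.02; rated 11 kW → 16.02.01; for motor vehicles → 16.02.01.03. Scheduled 17%. Eswyn agreement on 16.02: RVC < 50%. → 17%.
Line C: electric motor → 16.01; rated 370 W → 16.01.02; for motor vehicles → 16.01.02.01. Scheduled 25%. Eswyn agreement on 16.02: 16.01.02.01 not covered. → 25%.
Sum: 7% + 17% + 25% = 49%.

49%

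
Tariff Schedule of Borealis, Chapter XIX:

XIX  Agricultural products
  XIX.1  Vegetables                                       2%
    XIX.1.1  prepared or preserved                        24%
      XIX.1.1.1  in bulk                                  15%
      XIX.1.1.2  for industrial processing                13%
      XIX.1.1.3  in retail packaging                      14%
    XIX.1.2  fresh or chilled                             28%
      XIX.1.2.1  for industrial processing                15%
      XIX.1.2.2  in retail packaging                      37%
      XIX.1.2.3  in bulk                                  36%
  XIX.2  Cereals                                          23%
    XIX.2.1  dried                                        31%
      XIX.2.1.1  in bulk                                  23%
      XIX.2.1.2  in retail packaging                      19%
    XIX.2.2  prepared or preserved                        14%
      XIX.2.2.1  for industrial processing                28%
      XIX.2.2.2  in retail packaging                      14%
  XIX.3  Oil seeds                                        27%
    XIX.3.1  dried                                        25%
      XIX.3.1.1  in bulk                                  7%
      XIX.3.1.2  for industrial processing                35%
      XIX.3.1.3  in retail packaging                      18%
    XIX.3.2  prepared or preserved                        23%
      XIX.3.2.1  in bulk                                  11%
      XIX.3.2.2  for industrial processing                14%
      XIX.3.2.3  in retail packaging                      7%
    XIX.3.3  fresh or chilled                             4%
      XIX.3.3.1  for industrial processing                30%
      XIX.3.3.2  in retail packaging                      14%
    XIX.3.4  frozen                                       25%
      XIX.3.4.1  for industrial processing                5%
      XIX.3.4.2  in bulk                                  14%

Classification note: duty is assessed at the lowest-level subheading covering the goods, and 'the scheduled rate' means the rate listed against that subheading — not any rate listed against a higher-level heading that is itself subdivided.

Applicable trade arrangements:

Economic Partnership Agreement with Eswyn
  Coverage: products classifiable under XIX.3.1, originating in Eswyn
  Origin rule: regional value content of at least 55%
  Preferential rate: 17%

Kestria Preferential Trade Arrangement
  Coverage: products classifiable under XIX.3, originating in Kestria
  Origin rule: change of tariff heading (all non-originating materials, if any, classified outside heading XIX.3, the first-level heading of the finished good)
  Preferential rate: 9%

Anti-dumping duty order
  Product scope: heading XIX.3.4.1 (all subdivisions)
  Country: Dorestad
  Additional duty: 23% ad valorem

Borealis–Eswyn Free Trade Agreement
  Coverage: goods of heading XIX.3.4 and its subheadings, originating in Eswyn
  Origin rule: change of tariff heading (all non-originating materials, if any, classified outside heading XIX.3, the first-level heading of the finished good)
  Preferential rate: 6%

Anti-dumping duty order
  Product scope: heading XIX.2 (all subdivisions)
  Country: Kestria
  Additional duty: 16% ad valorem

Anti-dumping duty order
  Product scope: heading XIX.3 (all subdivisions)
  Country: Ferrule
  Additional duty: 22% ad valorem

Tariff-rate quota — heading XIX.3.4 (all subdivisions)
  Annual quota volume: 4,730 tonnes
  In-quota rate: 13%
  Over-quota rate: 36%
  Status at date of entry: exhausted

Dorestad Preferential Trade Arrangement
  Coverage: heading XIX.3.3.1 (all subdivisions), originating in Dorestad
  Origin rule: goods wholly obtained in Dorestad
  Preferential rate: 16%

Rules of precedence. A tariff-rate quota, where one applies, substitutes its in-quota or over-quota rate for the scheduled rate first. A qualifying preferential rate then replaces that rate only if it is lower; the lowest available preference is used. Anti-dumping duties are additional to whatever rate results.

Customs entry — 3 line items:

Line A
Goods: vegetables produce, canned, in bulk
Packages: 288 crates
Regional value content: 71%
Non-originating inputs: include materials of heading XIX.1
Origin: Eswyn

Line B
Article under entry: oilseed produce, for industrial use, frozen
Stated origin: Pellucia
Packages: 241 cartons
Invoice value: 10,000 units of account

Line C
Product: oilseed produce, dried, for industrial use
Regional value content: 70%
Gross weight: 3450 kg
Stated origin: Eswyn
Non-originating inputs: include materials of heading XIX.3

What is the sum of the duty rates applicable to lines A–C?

Line A: vegetables → XIX.1; canned → XIX.1.1; in bulk → XIX.1.1.1. Scheduled 15%. Eswyn agreement on XIX.3.1: XIX.1.1.1 not covered; Eswyn agreement on XIX.3.4: XIX.1.1.1 not covered. → 15%.
Line B: oilseed → XIX.3; frozen → XIX.3.4; for industrial use → XIX.3.4.1. Scheduled 5%. quota on XIX.3.4 exhausted → over-quota 36%. → 36%.
Line C: oilseed → XIX.3; dried → XIX.3.1; for industrial use → XIX.3.1.2. Scheduled 35%. Eswyn agreement on XIX.3.1: RVC ≥ 55% → 17% available; Eswyn agreement on XIX.3.4: XIX.3.1.2 not covered; preferential 17%. → 17%.
Sum: 15% + 36% + 17% = 68%.

68%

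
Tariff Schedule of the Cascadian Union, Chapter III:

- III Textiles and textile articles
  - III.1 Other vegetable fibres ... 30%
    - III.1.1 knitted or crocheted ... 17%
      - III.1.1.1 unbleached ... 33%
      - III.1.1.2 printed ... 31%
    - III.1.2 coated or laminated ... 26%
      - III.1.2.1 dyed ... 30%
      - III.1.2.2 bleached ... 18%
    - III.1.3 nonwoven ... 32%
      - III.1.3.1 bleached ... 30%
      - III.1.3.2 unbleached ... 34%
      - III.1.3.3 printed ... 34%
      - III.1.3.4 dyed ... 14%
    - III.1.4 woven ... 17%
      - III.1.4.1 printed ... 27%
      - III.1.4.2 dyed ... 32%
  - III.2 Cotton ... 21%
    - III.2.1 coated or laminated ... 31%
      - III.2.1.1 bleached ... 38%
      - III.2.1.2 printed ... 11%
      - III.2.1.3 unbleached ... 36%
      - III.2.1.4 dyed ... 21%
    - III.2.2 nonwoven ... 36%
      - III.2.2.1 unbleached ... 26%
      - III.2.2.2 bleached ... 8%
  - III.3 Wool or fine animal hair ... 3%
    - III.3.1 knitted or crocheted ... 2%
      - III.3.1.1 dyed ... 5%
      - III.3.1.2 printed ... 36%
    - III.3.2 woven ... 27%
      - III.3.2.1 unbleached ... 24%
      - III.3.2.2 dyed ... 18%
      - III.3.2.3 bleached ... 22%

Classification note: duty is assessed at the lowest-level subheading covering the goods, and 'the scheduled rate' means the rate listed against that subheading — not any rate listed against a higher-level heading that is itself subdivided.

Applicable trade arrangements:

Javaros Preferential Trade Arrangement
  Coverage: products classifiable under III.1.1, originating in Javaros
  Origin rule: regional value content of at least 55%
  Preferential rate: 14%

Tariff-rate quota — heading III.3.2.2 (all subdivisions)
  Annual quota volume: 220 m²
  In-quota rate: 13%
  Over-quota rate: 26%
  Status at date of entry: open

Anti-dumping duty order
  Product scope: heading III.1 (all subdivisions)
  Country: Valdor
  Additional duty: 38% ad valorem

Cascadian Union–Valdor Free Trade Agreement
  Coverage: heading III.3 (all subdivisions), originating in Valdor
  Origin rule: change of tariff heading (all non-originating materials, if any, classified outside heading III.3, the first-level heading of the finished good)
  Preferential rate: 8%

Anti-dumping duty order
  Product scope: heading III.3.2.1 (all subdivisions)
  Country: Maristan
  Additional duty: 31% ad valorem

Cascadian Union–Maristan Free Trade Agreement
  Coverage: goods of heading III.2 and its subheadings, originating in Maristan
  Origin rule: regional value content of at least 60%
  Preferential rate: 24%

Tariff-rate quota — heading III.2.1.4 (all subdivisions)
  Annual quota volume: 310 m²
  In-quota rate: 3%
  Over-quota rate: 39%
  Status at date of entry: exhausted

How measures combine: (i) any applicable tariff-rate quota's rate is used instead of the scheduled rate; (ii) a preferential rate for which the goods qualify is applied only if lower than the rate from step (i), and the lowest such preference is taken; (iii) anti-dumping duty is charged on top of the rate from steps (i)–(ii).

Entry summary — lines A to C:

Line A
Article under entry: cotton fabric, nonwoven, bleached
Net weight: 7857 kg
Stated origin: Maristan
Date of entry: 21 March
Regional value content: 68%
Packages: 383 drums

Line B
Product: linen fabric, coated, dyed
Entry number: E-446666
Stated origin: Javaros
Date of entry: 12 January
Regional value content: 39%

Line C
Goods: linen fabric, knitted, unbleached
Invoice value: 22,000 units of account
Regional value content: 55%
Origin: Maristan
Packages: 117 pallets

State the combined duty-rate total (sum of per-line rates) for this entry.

71%

Line A: cotton → III.2; nonwoven → III.2.2; bleached → III.2.2.2. Scheduled 8%. Maristan agreement on III.2: RVC ≥ 60% → 24% available; preference 24% not lower than 8% → no reduction. → 8%.
Line B: linen → III.1; coated → III.1.2; dyed → III.1.2.1. Scheduled 30%. Javaros agreement on III.1.1: III.1.2.1 not covered. → 30%.
Line C: linen → III.1; knitted → III.1.1; unbleached → III.1.1.1. Scheduled 33%. Maristan agreement on III.2: III.1.1.1 not covered. → 33%.
Sum: 8% + 30% + 33% = 71%.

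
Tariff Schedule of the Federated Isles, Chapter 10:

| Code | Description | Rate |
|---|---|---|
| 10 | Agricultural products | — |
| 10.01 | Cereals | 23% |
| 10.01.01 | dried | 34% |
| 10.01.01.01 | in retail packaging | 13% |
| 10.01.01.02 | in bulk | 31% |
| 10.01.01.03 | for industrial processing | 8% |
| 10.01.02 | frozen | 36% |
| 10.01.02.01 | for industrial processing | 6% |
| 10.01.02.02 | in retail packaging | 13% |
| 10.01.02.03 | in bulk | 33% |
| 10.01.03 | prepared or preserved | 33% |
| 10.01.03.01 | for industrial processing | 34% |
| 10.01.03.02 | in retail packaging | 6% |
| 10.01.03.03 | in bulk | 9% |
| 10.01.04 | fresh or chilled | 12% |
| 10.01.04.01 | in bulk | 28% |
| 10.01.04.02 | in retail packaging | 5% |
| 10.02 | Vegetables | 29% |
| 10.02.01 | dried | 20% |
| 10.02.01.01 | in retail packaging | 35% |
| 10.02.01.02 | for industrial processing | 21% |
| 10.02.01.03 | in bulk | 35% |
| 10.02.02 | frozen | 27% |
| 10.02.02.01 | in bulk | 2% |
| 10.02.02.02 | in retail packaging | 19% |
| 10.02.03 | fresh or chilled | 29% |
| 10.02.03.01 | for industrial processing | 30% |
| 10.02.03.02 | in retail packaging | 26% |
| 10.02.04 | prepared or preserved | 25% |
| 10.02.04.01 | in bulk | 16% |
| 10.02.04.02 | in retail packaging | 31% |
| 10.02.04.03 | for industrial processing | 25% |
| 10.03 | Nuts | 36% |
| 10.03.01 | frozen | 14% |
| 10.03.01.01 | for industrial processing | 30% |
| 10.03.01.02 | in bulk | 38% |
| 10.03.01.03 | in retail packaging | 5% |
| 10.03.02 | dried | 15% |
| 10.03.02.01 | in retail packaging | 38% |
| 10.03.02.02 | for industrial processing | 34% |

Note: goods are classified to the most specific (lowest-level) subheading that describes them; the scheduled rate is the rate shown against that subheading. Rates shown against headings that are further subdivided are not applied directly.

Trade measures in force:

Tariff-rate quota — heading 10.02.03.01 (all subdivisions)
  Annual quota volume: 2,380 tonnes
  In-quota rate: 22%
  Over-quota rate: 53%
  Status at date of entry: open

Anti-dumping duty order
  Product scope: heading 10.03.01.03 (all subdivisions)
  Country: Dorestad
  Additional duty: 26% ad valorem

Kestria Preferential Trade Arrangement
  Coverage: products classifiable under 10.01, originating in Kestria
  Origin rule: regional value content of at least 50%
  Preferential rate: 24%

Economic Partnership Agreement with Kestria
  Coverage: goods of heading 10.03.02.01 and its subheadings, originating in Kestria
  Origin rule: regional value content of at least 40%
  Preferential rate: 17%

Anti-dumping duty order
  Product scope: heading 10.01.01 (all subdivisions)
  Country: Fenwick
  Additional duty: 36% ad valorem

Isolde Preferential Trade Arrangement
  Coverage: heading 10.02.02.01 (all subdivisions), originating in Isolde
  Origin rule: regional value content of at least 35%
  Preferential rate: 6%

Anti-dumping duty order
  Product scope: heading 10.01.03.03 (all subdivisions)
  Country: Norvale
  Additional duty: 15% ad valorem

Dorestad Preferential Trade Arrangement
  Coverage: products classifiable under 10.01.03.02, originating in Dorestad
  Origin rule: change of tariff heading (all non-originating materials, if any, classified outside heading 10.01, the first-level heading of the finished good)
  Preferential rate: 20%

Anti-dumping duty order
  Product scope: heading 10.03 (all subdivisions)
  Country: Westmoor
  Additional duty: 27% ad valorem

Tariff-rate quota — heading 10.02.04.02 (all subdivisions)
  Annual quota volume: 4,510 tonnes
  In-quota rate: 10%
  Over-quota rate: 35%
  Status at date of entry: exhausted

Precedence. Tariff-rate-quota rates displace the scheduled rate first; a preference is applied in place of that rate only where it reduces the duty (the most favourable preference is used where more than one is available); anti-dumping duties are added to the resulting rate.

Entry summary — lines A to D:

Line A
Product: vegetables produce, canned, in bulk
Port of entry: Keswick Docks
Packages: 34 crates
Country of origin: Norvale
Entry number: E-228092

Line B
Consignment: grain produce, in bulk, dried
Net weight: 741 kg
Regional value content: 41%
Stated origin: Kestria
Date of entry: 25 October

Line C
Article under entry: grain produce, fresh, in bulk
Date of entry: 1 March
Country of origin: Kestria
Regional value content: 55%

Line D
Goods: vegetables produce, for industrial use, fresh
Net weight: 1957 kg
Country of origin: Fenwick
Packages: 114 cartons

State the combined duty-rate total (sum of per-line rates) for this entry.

93%

Line A: vegetables → 10.02; canned → 10.02.04; in bulk → 10.02.04.01. Scheduled 16%. No special measure applies. → 16%.
Line B: grain → 10.01; dried → 10.01.01; in bulk → 10.01.01.02. Scheduled 31%. Kestria agreement on 10.01: RVC < 50%; Kestria agreement on 10.03.02.01: 10.01.01.02 not covered. → 31%.
Line C: grain → 10.01; fresh → 10.01.04; in bulk → 10.01.04.01. Scheduled 28%. Kestria agreement on 10.01: RVC ≥ 50% → 24% available; Kestria agreement on 10.03.02.01: 10.01.04.01 not covered; preferential 24%. → 24%.
Line D: vegetables → 10.02; fresh → 10.02.03; for industrial use → 10.02.03.01. Scheduled 30%. quota on 10.02.03.01 open → in-quota 22%. → 22%.
Sum: 16% + 31% + 24% + 22% = 93%.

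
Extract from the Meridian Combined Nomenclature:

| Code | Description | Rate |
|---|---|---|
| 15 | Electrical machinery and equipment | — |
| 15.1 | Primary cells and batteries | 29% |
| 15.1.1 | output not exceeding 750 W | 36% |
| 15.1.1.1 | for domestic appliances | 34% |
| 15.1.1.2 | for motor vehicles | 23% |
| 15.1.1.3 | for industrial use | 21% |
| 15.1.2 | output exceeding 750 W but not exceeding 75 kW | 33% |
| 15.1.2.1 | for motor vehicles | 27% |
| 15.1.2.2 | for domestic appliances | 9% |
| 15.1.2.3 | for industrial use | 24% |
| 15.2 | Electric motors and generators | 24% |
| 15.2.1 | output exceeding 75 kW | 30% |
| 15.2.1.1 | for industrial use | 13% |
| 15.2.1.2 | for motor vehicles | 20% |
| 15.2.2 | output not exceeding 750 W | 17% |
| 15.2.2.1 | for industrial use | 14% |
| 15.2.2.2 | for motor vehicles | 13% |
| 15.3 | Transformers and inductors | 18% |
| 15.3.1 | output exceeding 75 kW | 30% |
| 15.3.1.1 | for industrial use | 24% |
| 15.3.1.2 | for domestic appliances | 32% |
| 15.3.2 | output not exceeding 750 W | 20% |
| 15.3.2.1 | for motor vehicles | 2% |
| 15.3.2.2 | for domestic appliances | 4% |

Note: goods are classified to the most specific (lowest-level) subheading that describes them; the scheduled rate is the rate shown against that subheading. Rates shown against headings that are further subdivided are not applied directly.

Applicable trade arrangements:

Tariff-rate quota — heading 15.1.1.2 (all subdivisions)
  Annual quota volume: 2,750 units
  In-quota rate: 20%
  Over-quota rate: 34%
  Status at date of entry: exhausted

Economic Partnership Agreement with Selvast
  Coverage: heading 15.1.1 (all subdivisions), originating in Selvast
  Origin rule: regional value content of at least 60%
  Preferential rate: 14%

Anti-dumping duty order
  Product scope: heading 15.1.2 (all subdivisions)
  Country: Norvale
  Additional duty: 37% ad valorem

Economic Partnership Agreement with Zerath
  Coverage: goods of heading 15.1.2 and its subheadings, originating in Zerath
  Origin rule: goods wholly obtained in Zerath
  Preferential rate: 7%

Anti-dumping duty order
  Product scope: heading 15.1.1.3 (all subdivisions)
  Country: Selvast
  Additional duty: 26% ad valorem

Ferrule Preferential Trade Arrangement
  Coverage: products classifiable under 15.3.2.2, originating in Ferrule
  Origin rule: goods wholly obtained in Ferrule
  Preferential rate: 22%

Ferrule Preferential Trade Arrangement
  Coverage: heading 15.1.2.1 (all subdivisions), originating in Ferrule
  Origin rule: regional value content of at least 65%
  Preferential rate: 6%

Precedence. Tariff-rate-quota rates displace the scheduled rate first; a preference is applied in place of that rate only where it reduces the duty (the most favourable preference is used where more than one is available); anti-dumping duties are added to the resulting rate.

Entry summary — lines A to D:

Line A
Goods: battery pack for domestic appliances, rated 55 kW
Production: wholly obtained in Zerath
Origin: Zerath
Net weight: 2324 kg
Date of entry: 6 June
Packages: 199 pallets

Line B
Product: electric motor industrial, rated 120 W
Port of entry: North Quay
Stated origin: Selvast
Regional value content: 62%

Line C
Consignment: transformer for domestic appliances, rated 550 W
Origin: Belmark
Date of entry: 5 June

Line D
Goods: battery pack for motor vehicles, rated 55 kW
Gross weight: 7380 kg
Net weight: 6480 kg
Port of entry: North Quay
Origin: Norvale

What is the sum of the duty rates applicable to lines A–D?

Line A: battery pack → 15.1; rated 55 kW → 15.1.2; for domestic appliances → 15.1.2.2. Scheduled 9%. Zerath agreement on 15.1.2: wholly obtained → 7% available; preferential 7%. → 7%.
Line B: electric motor → 15.2; rated 120 W → 15.2.2; industrial → 15.2.2.1. Scheduled 14%. Selvast agreement on 15.1.1: 15.2.2.1 not covered. → 14%.
Line C: transformer → 15.3; rated 550 W → 15.3.2; for domestic appliances → 15.3.2.2. Scheduled 4%. No special measure applies. → 4%.
Line D: battery pack → 15.1; rated 55 kW → 15.1.2; for motor vehicles → 15.1.2.1. Scheduled 27%. anti-dumping (Norvale, 15.1.2): +37%; total 27% + 37% = 64%. → 64%.
Sum: 7% + 14% + 4% + 64% = 89%.

89%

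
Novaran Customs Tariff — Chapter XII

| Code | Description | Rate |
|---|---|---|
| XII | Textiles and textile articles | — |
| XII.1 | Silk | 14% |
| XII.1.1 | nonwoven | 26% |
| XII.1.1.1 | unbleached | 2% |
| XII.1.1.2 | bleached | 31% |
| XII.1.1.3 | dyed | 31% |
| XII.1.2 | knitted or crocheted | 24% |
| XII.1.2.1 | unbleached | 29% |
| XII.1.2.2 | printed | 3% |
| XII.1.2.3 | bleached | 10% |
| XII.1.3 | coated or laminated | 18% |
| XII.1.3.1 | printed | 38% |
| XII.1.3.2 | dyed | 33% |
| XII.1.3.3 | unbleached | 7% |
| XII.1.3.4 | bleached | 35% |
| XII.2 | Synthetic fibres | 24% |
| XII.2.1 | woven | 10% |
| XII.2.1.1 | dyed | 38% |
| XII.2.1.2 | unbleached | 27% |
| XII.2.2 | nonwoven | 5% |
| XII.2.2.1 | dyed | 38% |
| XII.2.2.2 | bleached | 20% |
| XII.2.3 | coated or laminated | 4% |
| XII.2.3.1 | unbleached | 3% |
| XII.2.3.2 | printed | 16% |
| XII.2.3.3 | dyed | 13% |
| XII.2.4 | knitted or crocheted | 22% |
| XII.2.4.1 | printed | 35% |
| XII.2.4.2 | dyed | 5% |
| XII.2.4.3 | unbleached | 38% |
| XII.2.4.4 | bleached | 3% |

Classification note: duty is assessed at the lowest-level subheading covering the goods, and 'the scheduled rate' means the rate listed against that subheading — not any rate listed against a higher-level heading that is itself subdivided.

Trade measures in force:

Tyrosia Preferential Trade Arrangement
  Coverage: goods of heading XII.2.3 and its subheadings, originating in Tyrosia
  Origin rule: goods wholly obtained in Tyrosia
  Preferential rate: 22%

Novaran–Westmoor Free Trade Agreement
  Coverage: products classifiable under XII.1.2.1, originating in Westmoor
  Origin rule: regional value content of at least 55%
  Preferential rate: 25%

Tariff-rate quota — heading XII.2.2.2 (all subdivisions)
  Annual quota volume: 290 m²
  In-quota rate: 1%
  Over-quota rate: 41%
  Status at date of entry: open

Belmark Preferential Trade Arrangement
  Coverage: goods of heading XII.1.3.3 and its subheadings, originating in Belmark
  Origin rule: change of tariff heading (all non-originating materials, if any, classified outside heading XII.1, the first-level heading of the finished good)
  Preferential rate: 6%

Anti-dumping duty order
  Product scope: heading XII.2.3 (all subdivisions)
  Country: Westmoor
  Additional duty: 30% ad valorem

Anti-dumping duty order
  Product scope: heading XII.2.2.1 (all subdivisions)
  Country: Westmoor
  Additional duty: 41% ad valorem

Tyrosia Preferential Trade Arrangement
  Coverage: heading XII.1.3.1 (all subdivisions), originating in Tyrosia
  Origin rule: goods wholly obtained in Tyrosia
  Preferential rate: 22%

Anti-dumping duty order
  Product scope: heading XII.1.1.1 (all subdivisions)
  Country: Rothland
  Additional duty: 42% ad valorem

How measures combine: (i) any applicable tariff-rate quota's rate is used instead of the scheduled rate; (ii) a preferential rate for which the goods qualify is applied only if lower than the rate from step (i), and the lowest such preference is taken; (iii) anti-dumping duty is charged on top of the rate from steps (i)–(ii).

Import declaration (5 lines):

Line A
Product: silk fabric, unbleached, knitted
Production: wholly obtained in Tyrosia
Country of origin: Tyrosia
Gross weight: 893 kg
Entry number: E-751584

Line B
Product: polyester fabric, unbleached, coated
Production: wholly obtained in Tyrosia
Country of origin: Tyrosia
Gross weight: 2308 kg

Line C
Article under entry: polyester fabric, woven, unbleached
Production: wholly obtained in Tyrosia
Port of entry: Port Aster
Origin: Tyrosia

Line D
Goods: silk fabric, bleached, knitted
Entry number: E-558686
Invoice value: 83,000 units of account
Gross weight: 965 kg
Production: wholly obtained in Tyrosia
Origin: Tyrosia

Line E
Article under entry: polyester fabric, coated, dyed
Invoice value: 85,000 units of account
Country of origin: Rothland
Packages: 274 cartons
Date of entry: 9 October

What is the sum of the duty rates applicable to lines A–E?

82%

Line A: silk → XII.1; knitted → XII.1.2; unbleached → XII.1.2.1. Scheduled 29%. Tyrosia agreement on XII.2.3: XII.1.2.1 not covered; Tyrosia agreement on XII.1.3.1: XII.1.2.1 not covered. → 29%.
Line B: polyester → XII.2; coated → XII.2.3; unbleached → XII.2.3.1. Scheduled 3%. Tyrosia agreement on XII.2.3: wholly obtained → 22% available; Tyrosia agreement on XII.1.3.1: XII.2.3.1 not covered; preference 22% not lower than 3% → no reduction. → 3%.
Line C: polyester → XII.2; woven → XII.2.1; unbleached → XII.2.1.2. Scheduled 27%. Tyrosia agreement on XII.2.3: XII.2.1.2 not covered; Tyrosia agreement on XII.1.3.1: XII.2.1.2 not covered. → 27%.
Line D: silk → XII.1; knitted → XII.1.2; bleached → XII.1.2.3. Scheduled 10%. Tyrosia agreement on XII.2.3: XII.1.2.3 not covered; Tyrosia agreement on XII.1.3.1: XII.1.2.3 not covered. → 10%.
Line E: polyester → XII.2; coated → XII.2.3; dyed → XII.2.3.3. Scheduled 13%. No special measure applies. → 13%.
Sum: 29% + 3% + 27% + 10% + 13% = 82%.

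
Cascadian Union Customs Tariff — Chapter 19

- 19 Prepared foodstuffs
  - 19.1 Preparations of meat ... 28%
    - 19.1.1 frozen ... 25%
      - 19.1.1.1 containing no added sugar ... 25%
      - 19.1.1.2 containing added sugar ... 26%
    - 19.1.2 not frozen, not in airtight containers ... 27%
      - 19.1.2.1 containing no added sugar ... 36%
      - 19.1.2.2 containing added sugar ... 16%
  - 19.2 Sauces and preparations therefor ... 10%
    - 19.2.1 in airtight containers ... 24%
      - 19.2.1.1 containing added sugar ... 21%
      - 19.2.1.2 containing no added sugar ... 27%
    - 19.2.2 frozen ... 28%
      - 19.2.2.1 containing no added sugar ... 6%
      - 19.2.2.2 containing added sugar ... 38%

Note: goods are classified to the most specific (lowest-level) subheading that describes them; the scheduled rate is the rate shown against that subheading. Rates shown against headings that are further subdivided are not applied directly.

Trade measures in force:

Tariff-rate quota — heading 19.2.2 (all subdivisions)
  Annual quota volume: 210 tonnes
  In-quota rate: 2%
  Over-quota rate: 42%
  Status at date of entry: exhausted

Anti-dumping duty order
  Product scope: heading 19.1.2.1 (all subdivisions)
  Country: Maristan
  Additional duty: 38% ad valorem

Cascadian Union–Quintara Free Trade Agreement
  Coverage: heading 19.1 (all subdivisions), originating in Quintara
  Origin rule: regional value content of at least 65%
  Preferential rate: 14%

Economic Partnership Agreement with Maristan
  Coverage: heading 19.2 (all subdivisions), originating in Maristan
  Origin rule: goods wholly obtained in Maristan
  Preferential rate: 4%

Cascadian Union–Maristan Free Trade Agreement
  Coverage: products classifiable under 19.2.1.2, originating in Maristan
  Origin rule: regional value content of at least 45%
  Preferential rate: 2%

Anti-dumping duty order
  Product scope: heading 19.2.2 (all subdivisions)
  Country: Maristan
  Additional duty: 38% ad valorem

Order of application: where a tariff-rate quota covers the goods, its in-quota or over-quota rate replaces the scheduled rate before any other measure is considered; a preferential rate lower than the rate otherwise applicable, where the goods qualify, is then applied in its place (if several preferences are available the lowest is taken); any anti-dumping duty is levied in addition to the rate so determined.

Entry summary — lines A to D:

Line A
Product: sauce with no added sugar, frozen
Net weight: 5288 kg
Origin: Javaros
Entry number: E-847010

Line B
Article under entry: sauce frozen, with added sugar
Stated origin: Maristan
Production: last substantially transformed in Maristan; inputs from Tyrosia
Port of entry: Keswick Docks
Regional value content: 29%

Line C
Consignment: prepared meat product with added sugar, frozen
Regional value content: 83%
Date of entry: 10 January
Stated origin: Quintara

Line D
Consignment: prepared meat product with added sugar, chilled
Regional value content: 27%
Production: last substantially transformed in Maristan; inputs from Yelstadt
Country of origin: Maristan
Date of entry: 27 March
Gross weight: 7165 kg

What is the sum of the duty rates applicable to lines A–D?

152%

Line A: sauce → 19.2; frozen → 19.2.2; with no added sugar → 19.2.2.1. Scheduled 6%. quota on 19.2.2 exhausted → over-quota 42%. → 42%.
Line B: sauce → 19.2; frozen → 19.2.2; with added sugar → 19.2.2.2. Scheduled 38%. quota on 19.2.2 exhausted → over-quota 42%; Maristan agreement on 19.2: not wholly obtained; Maristan agreement on 19.2.1.2: 19.2.2.2 not covered; anti-dumping (Maristan, 19.2.2): +38%; total 42% + 38% = 80%. → 80%.
Line C: prepared meat product → 19.1; frozen → 19.1.1; with added sugar → 19.1.1.2. Scheduled 26%. Quintara agreement on 19.1: RVC ≥ 65% → 14% available; preferential 14%. → 14%.
Line D: prepared meat product → 19.1; chilled → 19.1.2; with added sugar → 19.1.2.2. Scheduled 16%. Maristan agreement on 19.2: 19.1.2.2 not covered; Maristan agreement on 19.2.1.2: 19.1.2.2 not covered. → 16%.
Sum: 42% + 80% + 14% + 16% = 152%.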